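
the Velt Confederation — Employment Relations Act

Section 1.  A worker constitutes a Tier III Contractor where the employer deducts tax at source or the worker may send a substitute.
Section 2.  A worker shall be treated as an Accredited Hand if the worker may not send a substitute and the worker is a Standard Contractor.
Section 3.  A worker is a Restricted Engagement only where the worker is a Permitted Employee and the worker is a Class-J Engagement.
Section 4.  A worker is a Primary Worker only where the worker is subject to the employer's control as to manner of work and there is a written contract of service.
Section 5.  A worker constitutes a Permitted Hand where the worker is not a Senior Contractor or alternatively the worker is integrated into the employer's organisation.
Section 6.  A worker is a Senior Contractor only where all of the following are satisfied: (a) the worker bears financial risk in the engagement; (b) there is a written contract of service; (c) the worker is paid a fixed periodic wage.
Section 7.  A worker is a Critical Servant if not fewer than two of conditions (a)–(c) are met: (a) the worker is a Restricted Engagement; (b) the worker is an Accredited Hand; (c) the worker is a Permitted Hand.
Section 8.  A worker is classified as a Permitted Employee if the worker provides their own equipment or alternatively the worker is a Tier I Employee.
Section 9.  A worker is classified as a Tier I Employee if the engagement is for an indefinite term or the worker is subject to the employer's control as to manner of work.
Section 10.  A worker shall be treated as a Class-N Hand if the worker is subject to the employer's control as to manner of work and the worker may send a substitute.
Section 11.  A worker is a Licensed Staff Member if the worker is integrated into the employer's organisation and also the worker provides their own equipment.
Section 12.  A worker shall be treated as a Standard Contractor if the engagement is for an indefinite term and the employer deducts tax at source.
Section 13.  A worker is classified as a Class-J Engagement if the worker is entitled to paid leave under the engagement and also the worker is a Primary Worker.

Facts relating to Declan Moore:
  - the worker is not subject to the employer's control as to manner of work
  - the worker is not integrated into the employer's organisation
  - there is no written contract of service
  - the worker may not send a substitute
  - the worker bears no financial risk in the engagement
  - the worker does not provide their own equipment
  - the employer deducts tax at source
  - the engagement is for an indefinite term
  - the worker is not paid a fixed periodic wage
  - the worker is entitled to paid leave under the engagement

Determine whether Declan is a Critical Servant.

Under section 9: the engagement is for an indefinite term? yes; or the worker is subject to the employer's control as to manner of work? no. So the worker is a Tier I Employee.
Under section 8: the worker provides their own equipment? no; or Tier I Employee (section 9)? yes. So the worker is a Permitted Employee.
Under section 4: the worker is subject to the employer's control as to manner of work? no; and there is a written contract of service? no. So the worker is not a Primary Worker.
Under section 13: the worker is entitled to paid leave under the engagement? yes; and Primary Worker (section 4)? no. So the worker is not a Class-J Engagement.
Under section 3: Permitted Employee (section 8)? yes; and Class-J Engagement (section 13)? no. So the worker is not a Restricted Engagement.
Under section 12: the engagement is for an indefinite term? yes; and the employer deducts tax at source? yes. So the worker is a Standard Contractor.
Under section 2: the worker may not send a substitute? yes; and Standard Contractor (section 12)? yes. So the worker is an Accredited Hand.
Under section 6: the worker bears financial risk in the engagement? no; and there is a written contract of service? no; and the worker is paid a fixed periodic wage? no. So the worker is not a Senior Contractor.
Under section 5: not a Senior Contractor (section 6)? yes; or the worker is integrated into the employer's organisation? no. So the worker is a Permitted Hand.
Under section 7: Restricted Engagement (section 3)? no; Accredited Hand (section 2)? yes; Permitted Hand (section 5)? yes — 2 of 3 hold (need ≥2) → satisfied.

Yes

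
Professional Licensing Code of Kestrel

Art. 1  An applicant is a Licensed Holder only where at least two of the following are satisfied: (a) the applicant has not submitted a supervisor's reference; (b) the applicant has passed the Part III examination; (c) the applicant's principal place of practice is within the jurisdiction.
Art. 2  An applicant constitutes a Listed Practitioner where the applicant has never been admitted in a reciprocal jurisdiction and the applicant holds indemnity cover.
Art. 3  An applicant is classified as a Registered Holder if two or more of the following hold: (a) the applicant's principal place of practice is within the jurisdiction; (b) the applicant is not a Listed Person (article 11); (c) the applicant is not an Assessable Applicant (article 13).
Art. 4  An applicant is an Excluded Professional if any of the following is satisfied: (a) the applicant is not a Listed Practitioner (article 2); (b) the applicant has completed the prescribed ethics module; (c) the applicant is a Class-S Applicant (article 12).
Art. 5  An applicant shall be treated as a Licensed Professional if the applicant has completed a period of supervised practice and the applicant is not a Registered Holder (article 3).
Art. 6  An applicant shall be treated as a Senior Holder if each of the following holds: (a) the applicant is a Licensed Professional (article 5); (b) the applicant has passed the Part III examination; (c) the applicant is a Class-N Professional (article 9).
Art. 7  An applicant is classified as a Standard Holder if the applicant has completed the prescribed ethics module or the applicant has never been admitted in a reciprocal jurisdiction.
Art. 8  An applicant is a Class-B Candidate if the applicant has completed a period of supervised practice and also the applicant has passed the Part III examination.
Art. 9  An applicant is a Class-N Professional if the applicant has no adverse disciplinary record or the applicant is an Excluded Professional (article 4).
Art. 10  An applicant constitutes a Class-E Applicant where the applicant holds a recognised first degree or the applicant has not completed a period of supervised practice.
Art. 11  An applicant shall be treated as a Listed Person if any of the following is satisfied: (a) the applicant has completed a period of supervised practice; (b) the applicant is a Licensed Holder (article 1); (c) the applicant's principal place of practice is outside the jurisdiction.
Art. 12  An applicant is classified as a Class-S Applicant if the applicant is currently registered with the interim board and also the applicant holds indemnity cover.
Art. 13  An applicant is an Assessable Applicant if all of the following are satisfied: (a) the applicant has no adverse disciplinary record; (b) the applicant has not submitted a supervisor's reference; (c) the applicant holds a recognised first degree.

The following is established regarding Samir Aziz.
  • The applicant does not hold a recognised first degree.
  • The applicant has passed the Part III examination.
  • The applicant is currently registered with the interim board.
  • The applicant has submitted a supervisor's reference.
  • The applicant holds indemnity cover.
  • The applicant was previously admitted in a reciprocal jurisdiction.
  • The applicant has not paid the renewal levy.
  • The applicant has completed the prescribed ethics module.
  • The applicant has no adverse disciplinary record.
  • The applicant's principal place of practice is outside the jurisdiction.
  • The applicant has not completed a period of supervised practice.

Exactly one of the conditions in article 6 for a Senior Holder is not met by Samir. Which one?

Under article 1: the applicant has not submitted a supervisor's reference? no; the applicant has passed the Part III examination? yes; the applicant's principal place of practice is within the jurisdiction? no — 1 of 3 hold (need ≥2) → not satisfied.
Under article 11: the applicant has completed a period of supervised practice? no; or Licensed Holder (article 1)? no; or the applicant's principal place of practice is outside the jurisdiction? yes. So the applicant is a Listed Person.
Under article 13: the applicant has no adverse disciplinary record? yes; and the applicant has not submitted a supervisor's reference? no; and the applicant holds a recognised first degree? no. So the applicant is not an Assessable Applicant.
Under article 3: the applicant's principal place of practice is within the jurisdiction? no; not a Listed Person (article 11)? no; not an Assessable Applicant (article 13)? yes — 1 of 3 hold (need ≥2) → not satisfied.
Under article 5: the applicant has completed a period of supervised practice? no; and not a Registered Holder (article 3)? yes. So the applicant is not a Licensed Professional.
Under article 2: the applicant has never been admitted in a reciprocal jurisdiction? no; and the applicant holds indemnity cover? yes. So the applicant is not a Listed Practitioner.
Under article 12: the applicant is currently registered with the interim board? yes; and the applicant holds indemnity cover? yes. So the applicant is a Class-S Applicant.
Under article 4: not a Listed Practitioner (article 2)? yes; or the applicant has completed the prescribed ethics module? yes; or Class-S Applicant (article 12)? yes. So the applicant is an Excluded Professional.
Under article 9: the applicant has no adverse disciplinary record? yes; or Excluded Professional (article 4)? yes. So the applicant is a Class-N Professional.
Under article 6: Licensed Professional (article 5)? no; and the applicant has passed the Part III examination? yes; and Class-N Professional (article 9)? yes. So the applicant is not a Senior Holder.

Licensed Professional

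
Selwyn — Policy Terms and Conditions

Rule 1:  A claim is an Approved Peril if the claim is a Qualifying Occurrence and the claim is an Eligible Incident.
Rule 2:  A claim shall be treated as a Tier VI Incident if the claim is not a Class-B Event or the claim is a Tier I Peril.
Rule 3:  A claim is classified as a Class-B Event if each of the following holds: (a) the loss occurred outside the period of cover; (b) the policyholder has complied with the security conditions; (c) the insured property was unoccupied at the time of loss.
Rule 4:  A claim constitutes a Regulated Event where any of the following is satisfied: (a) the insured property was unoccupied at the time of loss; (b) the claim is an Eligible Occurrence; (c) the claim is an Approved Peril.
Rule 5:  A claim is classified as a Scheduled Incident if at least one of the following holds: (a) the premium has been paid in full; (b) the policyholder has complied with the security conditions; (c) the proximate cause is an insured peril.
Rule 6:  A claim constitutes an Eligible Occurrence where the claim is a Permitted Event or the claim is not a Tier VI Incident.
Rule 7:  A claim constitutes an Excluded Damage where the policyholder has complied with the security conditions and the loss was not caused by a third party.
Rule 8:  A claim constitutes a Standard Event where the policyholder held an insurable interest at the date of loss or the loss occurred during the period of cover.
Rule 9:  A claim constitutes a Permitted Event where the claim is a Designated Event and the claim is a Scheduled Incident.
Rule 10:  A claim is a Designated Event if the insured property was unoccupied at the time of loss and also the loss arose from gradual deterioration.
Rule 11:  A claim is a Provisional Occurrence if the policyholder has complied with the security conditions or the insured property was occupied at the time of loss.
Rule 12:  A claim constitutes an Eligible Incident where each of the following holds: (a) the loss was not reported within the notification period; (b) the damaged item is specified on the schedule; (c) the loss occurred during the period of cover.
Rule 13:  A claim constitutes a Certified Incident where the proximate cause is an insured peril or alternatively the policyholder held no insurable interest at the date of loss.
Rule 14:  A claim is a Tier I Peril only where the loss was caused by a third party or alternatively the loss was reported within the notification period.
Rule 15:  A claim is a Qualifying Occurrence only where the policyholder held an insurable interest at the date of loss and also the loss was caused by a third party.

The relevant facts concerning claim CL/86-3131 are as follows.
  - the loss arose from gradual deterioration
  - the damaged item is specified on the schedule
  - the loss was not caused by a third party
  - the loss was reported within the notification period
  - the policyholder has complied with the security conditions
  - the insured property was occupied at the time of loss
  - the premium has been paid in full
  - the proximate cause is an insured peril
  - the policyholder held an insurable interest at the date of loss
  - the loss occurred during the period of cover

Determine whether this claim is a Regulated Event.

rule 10 — Designated Event: [the insured property was unoccupied at the time of loss? no] AND [the loss arose from gradual deterioration? yes] → not satisfied.
rule 5 — Scheduled Incident: [the premium has been paid in full? yes] OR [the policyholder has complied with the security conditions? yes] OR [the proximate cause is an insured peril? yes] → satisfied.
rule 9 — Permitted Event: [Designated Event (rule 10)? no] AND [Scheduled Incident (rule 5)? yes] → not satisfied.
rule 3 — Class-B Event: [the loss occurred outside the period of cover? no] AND [the policyholder has complied with the security conditions? yes] AND [the insured property was unoccupied at the time of loss? no] → not satisfied.
rule 14 — Tier I Peril: [the loss was caused by a third party? no] OR [the loss was reported within the notification period? yes] → satisfied.
rule 2 — Tier VI Incident: [not a Class-B Event (rule 3)? yes] OR [Tier I Peril (rule 14)? yes] → satisfied.
rule 6 — Eligible Occurrence: [Permitted Event (rule 9)? no] OR [not a Tier VI Incident (rule 2)? no] → not satisfied.
rule 15 — Qualifying Occurrence: [the policyholder held an insurable interest at the date of loss? yes] AND [the loss was caused by a third party? no] → not satisfied.
rule 12 — Eligible Incident: [the loss was not reported within the notification period? no] AND [the damaged item is specified on the schedule? yes] AND [the loss occurred during the period of cover? yes] → not satisfied.
rule 1 — Approved Peril: [Qualifying Occurrence (rule 15)? no] AND [Eligible Incident (rule 12)? no] → not satisfied.
rule 4 — Regulated Event: [the insured property was unoccupied at the time of loss? no] OR [Eligible Occurrence (rule 6)? no] OR [Approved Peril (rule 1)? no] → not satisfied.

No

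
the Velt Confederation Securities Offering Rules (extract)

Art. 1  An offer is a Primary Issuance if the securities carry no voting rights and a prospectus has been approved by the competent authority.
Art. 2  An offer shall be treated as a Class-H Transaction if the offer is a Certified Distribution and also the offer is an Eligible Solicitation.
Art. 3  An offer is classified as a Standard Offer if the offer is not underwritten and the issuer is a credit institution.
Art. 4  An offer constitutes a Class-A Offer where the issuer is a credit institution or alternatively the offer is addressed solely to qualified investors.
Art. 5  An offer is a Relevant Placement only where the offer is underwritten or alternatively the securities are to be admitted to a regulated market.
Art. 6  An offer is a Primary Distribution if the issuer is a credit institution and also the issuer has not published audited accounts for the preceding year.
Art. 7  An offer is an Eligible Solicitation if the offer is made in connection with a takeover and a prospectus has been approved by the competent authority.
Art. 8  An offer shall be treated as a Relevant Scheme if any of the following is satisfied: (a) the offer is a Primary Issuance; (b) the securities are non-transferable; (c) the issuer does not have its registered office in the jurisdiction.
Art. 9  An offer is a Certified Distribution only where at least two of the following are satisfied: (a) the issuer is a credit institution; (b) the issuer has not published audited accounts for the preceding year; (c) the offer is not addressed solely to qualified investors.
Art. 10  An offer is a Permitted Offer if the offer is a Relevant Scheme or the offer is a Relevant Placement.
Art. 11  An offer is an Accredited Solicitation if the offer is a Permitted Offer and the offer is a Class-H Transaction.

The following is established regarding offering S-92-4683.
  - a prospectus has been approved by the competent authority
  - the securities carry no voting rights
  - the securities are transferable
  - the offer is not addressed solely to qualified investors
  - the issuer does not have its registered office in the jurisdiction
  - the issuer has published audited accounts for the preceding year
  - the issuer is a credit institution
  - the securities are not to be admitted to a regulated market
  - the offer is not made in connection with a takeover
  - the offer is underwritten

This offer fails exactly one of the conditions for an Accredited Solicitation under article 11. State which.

Class-H Transaction

article 1 — Primary Issuance: [the securities carry no voting rights? yes] AND [a prospectus has been approved by the competent authority? yes] → satisfied.
article 8 — Relevant Scheme: [Primary Issuance (article 1)? yes] OR [the securities are non-transferable? no] OR [the issuer does not have its registered office in the jurisdiction? yes] → satisfied.
article 5 — Relevant Placement: [the offer is underwritten? yes] OR [the securities are to be admitted to a regulated market? no] → satisfied.
article 10 — Permitted Offer: [Relevant Scheme (article 8)? yes] OR [Relevant Placement (article 5)? yes] → satisfied.
article 9 — Certified Distribution: the issuer is a credit institution? yes; the issuer has not published audited accounts for the preceding year? no; the offer is not addressed solely to qualified investors? yes — 2 of 3 hold (need ≥2) → satisfied.
article 7 — Eligible Solicitation: [the offer is made in connection with a takeover? no] AND [a prospectus has been approved by the competent authority? yes] → not satisfied.
article 2 — Class-H Transaction: [Certified Distribution (article 9)? yes] AND [Eligible Solicitation (article 7)? no] → not satisfied.
article 11 — Accredited Solicitation: [Permitted Offer (article 10)? yes] AND [Class-H Transaction (article 2)? no] → not satisfied.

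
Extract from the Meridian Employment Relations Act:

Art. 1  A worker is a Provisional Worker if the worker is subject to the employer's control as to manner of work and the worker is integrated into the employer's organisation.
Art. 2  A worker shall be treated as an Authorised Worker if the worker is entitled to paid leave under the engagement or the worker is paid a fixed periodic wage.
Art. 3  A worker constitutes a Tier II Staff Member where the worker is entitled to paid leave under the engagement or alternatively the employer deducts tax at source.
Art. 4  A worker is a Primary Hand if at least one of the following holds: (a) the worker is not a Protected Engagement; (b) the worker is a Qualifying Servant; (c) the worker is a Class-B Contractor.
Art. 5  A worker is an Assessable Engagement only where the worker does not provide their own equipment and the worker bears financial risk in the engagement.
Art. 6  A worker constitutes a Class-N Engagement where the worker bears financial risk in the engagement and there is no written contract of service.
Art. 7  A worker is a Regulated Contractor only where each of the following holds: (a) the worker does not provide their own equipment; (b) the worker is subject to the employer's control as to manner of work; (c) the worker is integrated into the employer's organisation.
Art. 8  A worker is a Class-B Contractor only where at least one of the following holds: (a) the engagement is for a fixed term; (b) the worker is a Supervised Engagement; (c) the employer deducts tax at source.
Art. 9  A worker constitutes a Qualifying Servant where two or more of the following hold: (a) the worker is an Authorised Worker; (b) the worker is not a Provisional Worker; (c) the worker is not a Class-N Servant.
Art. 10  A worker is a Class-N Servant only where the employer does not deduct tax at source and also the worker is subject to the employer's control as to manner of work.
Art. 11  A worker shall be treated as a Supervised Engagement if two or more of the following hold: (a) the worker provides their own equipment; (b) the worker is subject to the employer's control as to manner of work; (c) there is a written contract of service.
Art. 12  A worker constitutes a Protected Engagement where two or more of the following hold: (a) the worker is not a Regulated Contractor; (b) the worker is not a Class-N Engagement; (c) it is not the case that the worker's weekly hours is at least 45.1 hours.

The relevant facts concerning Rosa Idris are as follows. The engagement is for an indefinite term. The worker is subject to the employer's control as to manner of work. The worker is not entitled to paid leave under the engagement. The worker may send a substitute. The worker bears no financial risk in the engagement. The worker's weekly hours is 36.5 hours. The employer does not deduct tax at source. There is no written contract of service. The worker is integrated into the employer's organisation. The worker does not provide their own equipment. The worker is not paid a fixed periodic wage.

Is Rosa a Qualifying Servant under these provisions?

article 2 — Authorised Worker: [the worker is entitled to paid leave under the engagement? no] OR [the worker is paid a fixed periodic wage? no] → not satisfied.
article 1 — Provisional Worker: [the worker is subject to the employer's control as to manner of work? yes] AND [the worker is integrated into the employer's organisation? yes] → satisfied.
article 10 — Class-N Servant: [the employer does not deduct tax at source? yes] AND [the worker is subject to the employer's control as to manner of work? yes] → satisfied.
article 9 — Qualifying Servant: Authorised Worker (article 2)? no; not a Provisional Worker (article 1)? no; not a Class-N Servant (article 10)? no — 0 of 3 hold (need ≥2) → not satisfied.

No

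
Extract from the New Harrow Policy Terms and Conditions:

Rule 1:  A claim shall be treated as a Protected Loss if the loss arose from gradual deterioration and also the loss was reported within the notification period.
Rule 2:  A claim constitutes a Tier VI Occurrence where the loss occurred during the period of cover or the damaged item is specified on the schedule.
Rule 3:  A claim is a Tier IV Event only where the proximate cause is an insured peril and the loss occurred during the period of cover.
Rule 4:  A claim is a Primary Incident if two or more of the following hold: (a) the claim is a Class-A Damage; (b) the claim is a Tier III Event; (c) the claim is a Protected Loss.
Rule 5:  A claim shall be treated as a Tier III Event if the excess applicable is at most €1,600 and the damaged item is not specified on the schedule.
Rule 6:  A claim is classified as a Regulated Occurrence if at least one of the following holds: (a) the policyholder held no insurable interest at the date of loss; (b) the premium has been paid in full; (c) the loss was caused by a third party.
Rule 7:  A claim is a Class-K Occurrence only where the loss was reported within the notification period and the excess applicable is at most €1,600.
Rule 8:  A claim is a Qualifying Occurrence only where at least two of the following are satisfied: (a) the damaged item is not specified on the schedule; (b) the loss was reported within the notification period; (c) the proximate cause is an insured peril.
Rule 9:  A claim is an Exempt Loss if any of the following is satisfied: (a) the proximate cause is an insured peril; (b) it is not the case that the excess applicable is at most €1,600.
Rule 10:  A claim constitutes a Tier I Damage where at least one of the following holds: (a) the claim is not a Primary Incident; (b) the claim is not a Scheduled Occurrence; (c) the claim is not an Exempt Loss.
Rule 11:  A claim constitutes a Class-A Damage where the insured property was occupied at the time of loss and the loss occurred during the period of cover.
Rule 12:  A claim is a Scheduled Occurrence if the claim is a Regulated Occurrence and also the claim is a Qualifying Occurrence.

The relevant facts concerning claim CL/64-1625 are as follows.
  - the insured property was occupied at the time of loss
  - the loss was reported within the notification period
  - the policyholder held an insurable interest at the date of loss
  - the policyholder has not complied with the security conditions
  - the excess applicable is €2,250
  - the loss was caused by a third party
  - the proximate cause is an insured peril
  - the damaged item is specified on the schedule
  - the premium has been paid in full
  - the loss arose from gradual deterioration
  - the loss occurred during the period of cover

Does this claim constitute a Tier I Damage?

No

rule 11 — Class-A Damage: [the insured property was occupied at the time of loss? yes] AND [the loss occurred during the period of cover? yes] → satisfied.
rule 5 — Tier III Event: [excess applicable: €2,250 ≤ €1,600? no] AND [the damaged item is not specified on the schedule? no] → not satisfied.
rule 1 — Protected Loss: [the loss arose from gradual deterioration? yes] AND [the loss was reported within the notification period? yes] → satisfied.
rule 4 — Primary Incident: Class-A Damage (rule 11)? yes; Tier III Event (rule 5)? no; Protected Loss (rule 1)? yes — 2 of 3 hold (need ≥2) → satisfied.
rule 6 — Regulated Occurrence: [the policyholder held no insurable interest at the date of loss? no] OR [the premium has been paid in full? yes] OR [the loss was caused by a third party? yes] → satisfied.
rule 8 — Qualifying Occurrence: the damaged item is not specified on the schedule? no; the loss was reported within the notification period? yes; the proximate cause is an insured peril? yes — 2 of 3 hold (need ≥2) → satisfied.
rule 12 — Scheduled Occurrence: [Regulated Occurrence (rule 6)? yes] AND [Qualifying Occurrence (rule 8)? yes] → satisfied.
rule 9 — Exempt Loss: [the proximate cause is an insured peril? yes] OR [excess applicable: €2,250 ≤ €1,600? no, so negated condition yes] → satisfied.
rule 10 — Tier I Damage: [not a Primary Incident (rule 4)? no] OR [not a Scheduled Occurrence (rule 12)? no] OR [not an Exempt Loss (rule 9)? no] → not satisfied.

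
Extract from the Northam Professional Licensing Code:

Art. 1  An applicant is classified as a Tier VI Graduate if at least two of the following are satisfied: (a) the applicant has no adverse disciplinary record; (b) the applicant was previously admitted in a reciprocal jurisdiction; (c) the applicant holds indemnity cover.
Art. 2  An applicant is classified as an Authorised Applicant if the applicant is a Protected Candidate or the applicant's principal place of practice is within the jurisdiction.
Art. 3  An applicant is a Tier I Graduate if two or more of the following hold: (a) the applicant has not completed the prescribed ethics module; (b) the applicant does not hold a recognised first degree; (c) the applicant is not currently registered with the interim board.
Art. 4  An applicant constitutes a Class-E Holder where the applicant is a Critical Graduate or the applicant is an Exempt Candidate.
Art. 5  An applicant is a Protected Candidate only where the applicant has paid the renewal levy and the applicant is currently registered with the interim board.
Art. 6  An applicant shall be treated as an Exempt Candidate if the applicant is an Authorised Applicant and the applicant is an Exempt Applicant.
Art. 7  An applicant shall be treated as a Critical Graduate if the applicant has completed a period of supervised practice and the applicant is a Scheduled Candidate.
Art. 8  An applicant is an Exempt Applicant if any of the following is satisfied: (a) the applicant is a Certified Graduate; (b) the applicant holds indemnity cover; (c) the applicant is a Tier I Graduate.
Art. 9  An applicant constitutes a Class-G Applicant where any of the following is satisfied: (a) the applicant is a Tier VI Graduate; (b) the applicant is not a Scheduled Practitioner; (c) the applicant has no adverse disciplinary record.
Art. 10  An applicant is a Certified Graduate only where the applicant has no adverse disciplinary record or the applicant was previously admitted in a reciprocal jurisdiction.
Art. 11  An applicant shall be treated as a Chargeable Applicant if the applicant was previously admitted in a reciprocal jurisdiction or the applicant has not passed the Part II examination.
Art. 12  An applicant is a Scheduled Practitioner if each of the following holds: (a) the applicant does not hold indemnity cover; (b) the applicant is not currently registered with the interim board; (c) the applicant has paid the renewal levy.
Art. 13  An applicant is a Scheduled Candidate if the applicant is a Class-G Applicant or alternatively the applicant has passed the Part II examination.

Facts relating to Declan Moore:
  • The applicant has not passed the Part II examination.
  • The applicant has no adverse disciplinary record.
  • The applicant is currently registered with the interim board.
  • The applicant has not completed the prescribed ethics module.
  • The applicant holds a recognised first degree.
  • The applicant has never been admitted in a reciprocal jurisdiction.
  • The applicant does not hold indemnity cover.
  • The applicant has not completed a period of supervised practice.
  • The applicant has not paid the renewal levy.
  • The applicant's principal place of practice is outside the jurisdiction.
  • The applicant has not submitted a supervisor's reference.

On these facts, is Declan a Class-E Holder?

Under article 1: the applicant has no adverse disciplinary record? yes; the applicant was previously admitted in a reciprocal jurisdiction? no; the applicant holds indemnity cover? no — 1 of 3 hold (need ≥2) → not satisfied.
Under article 12: the applicant does not hold indemnity cover? yes; and the applicant is not currently registered with the interim board? no; and the applicant has paid the renewal levy? no. So the applicant is not a Scheduled Practitioner.
Under article 9: Tier VI Graduate (article 1)? no; or not a Scheduled Practitioner (article 12)? yes; or the applicant has no adverse disciplinary record? yes. So the applicant is a Class-G Applicant.
Under article 13: Class-G Applicant (article 9)? yes; or the applicant has passed the Part II examination? no. So the applicant is a Scheduled Candidate.
Under article 7: the applicant has completed a period of supervised practice? no; and Scheduled Candidate (article 13)? yes. So the applicant is not a Critical Graduate.
Under article 5: the applicant has paid the renewal levy? no; and the applicant is currently registered with the interim board? yes. So the applicant is not a Protected Candidate.
Under article 2: Protected Candidate (article 5)? no; or the applicant's principal place of practice is within the jurisdiction? no. So the applicant is not an Authorised Applicant.
Under article 10: the applicant has no adverse disciplinary record? yes; or the applicant was previously admitted in a reciprocal jurisdiction? no. So the applicant is a Certified Graduate.
Under article 3: the applicant has not completed the prescribed ethics module? yes; the applicant does not hold a recognised first degree? no; the applicant is not currently registered with the interim board? no — 1 of 3 hold (need ≥2) → not satisfied.
Under article 8: Certified Graduate (article 10)? yes; or the applicant holds indemnity cover? no; or Tier I Graduate (article 3)? no. So the applicant is an Exempt Applicant.
Under article 6: Authorised Applicant (article 2)? no; and Exempt Applicant (article 8)? yes. So the applicant is not an Exempt Candidate.
Under article 4: Critical Graduate (article 7)? no; or Exempt Candidate (article 6)? no. So the applicant is not a Class-E Holder.

No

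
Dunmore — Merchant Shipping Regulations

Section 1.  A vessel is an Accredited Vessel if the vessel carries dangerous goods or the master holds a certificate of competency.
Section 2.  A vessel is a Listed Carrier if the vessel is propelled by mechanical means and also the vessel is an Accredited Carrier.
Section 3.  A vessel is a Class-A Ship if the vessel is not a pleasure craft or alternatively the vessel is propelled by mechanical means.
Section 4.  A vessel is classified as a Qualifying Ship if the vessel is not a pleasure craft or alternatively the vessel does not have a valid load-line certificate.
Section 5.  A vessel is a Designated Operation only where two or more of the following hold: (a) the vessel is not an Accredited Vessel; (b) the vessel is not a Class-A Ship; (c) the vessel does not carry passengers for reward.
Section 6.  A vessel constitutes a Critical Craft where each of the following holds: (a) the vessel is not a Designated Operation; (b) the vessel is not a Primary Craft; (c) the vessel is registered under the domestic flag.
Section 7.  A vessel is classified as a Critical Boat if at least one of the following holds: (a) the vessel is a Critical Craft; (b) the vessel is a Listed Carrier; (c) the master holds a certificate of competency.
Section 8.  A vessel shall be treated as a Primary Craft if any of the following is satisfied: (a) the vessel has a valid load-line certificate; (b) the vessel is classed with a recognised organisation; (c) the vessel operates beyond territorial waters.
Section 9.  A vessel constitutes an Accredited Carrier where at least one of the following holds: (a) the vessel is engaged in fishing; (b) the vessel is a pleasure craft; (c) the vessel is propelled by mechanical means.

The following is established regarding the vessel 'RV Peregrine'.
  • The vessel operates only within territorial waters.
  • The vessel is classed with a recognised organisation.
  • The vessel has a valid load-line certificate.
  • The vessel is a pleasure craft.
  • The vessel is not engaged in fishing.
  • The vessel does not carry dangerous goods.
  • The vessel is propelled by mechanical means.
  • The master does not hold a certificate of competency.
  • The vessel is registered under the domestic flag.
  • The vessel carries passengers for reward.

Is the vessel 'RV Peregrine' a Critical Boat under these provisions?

Under section 1: the vessel carries dangerous goods? no; or the master holds a certificate of competency? no. So the vessel is not an Accredited Vessel.
Under section 3: the vessel is not a pleasure craft? no; or the vessel is propelled by mechanical means? yes. So the vessel is a Class-A Ship.
Under section 5: not an Accredited Vessel (section 1)? yes; not a Class-A Ship (section 3)? no; the vessel does not carry passengers for reward? no — 1 of 3 hold (need ≥2) → not satisfied.
Under section 8: the vessel has a valid load-line certificate? yes; or the vessel is classed with a recognised organisation? yes; or the vessel operates beyond territorial waters? no. So the vessel is a Primary Craft.
Under section 6: not a Designated Operation (section 5)? yes; and not a Primary Craft (section 8)? no; and the vessel is registered under the domestic flag? yes. So the vessel is not a Critical Craft.
Under section 9: the vessel is engaged in fishing? no; or the vessel is a pleasure craft? yes; or the vessel is propelled by mechanical means? yes. So the vessel is an Accredited Carrier.
Under section 2: the vessel is propelled by mechanical means? yes; and Accredited Carrier (section 9)? yes. So the vessel is a Listed Carrier.
Under section 7: Critical Craft (section 6)? no; or Listed Carrier (section 2)? yes; or the master holds a certificate of competency? no. So the vessel is a Critical Boat.

Yes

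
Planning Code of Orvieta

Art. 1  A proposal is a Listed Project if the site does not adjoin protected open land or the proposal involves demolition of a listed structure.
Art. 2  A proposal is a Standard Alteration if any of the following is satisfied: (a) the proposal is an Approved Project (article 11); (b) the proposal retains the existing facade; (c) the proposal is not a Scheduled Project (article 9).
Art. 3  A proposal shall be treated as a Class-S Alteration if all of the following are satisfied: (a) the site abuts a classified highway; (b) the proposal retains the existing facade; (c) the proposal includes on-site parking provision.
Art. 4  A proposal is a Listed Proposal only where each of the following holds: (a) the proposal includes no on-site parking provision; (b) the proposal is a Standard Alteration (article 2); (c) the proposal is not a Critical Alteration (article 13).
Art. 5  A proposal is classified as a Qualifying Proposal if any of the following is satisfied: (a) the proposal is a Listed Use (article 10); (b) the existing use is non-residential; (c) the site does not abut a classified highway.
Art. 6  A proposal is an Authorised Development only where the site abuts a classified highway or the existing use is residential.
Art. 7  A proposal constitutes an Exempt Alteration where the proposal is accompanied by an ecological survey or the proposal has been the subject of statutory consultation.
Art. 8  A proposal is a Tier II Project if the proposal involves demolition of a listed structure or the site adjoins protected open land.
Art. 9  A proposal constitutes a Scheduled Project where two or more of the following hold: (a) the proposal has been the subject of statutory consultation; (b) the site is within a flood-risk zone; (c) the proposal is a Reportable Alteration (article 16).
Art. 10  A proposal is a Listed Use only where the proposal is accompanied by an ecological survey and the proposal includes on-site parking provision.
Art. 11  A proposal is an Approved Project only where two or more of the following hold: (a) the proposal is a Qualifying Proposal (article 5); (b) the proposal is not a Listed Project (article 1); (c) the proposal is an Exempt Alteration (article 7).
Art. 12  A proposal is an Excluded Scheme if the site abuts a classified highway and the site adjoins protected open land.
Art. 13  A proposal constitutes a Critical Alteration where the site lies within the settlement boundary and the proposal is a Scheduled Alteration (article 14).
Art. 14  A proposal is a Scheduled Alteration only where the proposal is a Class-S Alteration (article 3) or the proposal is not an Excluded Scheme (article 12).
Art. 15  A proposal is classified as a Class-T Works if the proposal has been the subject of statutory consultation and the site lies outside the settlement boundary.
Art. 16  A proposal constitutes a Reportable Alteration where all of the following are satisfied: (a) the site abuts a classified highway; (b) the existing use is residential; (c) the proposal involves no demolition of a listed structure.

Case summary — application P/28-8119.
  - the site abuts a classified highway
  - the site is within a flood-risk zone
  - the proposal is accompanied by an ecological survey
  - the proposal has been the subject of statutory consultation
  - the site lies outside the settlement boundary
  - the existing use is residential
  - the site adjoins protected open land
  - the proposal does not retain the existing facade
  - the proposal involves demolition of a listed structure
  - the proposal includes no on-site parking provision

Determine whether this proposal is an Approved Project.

article 10 — Listed Use: [the proposal is accompanied by an ecological survey? yes] AND [the proposal includes on-site parking provision? no] → not satisfied.
article 5 — Qualifying Proposal: [Listed Use (article 10)? no] OR [the existing use is non-residential? no] OR [the site does not abut a classified highway? no] → not satisfied.
article 1 — Listed Project: [the site does not adjoin protected open land? no] OR [the proposal involves demolition of a listed structure? yes] → satisfied.
article 7 — Exempt Alteration: [the proposal is accompanied by an ecological survey? yes] OR [the proposal has been the subject of statutory consultation? yes] → satisfied.
article 11 — Approved Project: Qualifying Proposal (article 5)? no; not a Listed Project (article 1)? no; Exempt Alteration (article 7)? yes — 1 of 3 hold (need ≥2) → not satisfied.

No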